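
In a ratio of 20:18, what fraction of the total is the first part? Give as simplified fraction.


Total parts = 20 + 18 = 38
First part fraction = 20/38
Simplify: 20/38 = 10/19

10/19


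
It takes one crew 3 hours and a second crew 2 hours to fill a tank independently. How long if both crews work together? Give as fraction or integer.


Rate of A = 1/3 job per hour
Rate of B = 1/2 job per hour
Combined rate = 1/3 + 1/2
Find common denominator: (2 + 3)/(3*2) = 5/6
Combined rate = 5/6 job per hour
Time together = 1 / (5/6) = 6/5 hours

6/5


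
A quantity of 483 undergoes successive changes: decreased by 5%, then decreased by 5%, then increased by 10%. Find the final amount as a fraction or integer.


Start: 483
Step 1: decrease by 5% => multiply by 95/100
  483 * 95/100 = 9177/20
Step 2: decrease by 5% => multiply by 95/100
  9177/20 * 95/100 = 174363/400
Step 3: increase by 10% => multiply by 110/100
  174363/400 * 110/100 = 1917993/4000
Final value = 1917993/4000

1917993/4000


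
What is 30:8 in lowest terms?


Find GCD(30, 8)
GCD = 2
Divide both by 2: 30/2 = 15, 8/2 = 4
Simplified ratio = 15:4

15:4


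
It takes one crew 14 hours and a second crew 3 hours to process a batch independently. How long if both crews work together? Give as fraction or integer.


Rate of A = 1/14 job per hour
Rate of B = 1/3 job per hour
Combined rate = 1/14 + 1/3
Find common denominator: (3 + 14)/(14*3) = 17/42
Combined rate = 17/42 job per hour
Time together = 1 / (17/42) = 42/17 hours

42/17


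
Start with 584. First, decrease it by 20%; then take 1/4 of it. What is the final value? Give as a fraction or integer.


Start with 584.
Step 1: Decrease by 20%: 584 * 80/100 = 2336/5
Step 2: Take 1/4: 2336/5 * 1/4 = 584/5
Final result = 584/5

584/5


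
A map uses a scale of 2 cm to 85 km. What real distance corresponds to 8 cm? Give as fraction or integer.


Map scale: 2 cm = 85 km
Measured distance on map = 8 cm
Set up proportion: 8 * 85 / 2
= 680 / 2
= 340 km

340


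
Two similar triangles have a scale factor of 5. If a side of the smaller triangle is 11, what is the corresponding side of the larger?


Similar triangles have proportional sides
Scale factor = 5
Smaller side = 11
Corresponding larger side = 11 * 5
= 55

55


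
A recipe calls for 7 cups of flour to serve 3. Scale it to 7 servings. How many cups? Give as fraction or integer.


Original: 7 cups for 3 servings
Target servings = 7
Scaling factor = 7/3
New amount = 7 * 7/3
= 49/3
= 49/3 cups

49/3


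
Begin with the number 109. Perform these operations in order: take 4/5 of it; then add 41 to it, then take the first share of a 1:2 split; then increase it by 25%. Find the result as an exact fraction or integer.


Start with 109.
Step 1: Take 4/5: 109 * 4/5 = 436/5
Step 2: Add 41: 436/5+41=641/5; split 1:2 first = 641/5*1/3 = 641/15
Step 3: Increase by 25%: 641/15 * 125/100 = 641/12
Final result = 641/12

641/12


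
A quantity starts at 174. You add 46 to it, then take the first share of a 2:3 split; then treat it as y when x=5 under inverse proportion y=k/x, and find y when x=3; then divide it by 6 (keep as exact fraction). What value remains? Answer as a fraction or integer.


Start with 174.
Step 1: Add 46: 174+46=220; split 2:3 first = 220*2/5 = 88
Step 2: Inverse prop: k = (88)*5; new y = k/3 = 88*5/3 = 440/3
Step 3: Divide by 6: 440/3 / 6 = 220/9
Final result = 220/9

220/9


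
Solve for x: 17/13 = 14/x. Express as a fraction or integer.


Setting up: 17/13 = 14/x
Cross multiply: 17 * x = 13 * 14
17x = 182
x = 182/17
x = 182/17

182/17


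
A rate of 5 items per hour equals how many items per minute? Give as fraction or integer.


Converting from per hour to per minute
Rate = 5 items per hour
Divide by 60: 5/60
= 1/12 items per minute

1/12


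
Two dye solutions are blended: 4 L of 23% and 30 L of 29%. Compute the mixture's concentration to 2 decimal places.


Solute in mixture 1 = 23% of 4 L = 4*23/100 = 23/25 L
Solute in mixture 2 = 29% of 30 L = 30*29/100 = 87/10 L
Total solute = 23/25 + 87/10 = 481/50 L
Total volume = 4 + 30 = 34 L
Final concentration = 481/50/34 * 100 = 28.29%

28.29


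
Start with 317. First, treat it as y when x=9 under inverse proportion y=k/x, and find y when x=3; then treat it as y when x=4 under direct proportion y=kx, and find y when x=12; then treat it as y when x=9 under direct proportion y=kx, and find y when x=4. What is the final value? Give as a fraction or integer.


Start with 317.
Step 1: Inverse prop: k = (317)*9; new y = k/3 = 317*9/3 = 951
Step 2: Direct prop: k = (951)/4; new y = k*12 = 951*12/4 = 2853
Step 3: Direct prop: k = (2853)/9; new y = k*4 = 2853*4/9 = 1268
Final result = 1268

1268


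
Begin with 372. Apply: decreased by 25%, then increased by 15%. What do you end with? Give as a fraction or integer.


Start: 372
Step 1: decrease by 25% => multiply by 75/100
  372 * 75/100 = 279
Step 2: increase by 15% => multiply by 115/100
  279 * 115/100 = 6417/20
Final value = 6417/20

6417/20


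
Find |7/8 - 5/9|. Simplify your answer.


Simplify: 7/8 = 7/8 and 5/9 = 5/9
Find common denominator: LCD = 72
Convert: 63/72 and 40/72
Difference = |63 - 40|/72 = 23/72
Simplified = 23/72

23/72


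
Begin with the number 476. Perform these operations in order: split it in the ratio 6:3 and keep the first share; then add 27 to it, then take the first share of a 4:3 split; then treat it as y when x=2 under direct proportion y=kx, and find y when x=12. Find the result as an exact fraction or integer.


Start with 476.
Step 1: Split 6:3, first share = 476 * 6/9 = 952/3
Step 2: Add 27: 952/3+27=1033/3; split 4:3 first = 1033/3*4/7 = 4132/21
Step 3: Direct prop: k = (4132/21)/2; new y = k*12 = 4132/21*12/2 = 8264/7
Final result = 8264/7

8264/7


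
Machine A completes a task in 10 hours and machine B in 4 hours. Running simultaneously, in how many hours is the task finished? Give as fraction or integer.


Rate of A = 1/10 job per hour
Rate of B = 1/4 job per hour
Combined rate = 1/10 + 1/4
Find common denominator: (4 + 10)/(10*4) = 14/40
Combined rate = 7/20 job per hour
Time together = 1 / (7/20) = 20/7 hours

20/7


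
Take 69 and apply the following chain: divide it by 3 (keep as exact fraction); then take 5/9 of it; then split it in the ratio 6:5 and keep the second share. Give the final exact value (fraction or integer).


Start with 69.
Step 1: Divide by 3: 69 / 3 = 23
Step 2: Take 5/9: 23 * 5/9 = 115/9
Step 3: Split 6:5, second share = 115/9 * 5/11 = 575/99
Final result = 575/99

575/99


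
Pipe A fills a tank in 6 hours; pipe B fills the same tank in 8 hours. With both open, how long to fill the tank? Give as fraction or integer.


Rate of A = 1/6 job per hour
Rate of B = 1/8 job per hour
Combined rate = 1/6 + 1/8
Find common denominator: (8 + 6)/(6*8) = 14/48
Combined rate = 7/24 job per hour
Time together = 1 / (7/24) = 24/7 hours

24/7


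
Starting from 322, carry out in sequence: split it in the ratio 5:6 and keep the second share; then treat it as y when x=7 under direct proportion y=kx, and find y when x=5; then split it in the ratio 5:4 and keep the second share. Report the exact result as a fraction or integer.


Start with 322.
Step 1: Split 5:6, second share = 322 * 6/11 = 1932/11
Step 2: Direct prop: k = (1932/11)/7; new y = k*5 = 1932/11*5/7 = 1380/11
Step 3: Split 5:4, second share = 1380/11 * 4/9 = 1840/33
Final result = 1840/33

1840/33


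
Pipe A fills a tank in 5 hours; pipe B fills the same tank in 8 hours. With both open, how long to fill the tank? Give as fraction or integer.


Rate of A = 1/5 job per hour
Rate of B = 1/8 job per hour
Combined rate = 1/5 + 1/8
Find common denominator: (8 + 5)/(5*8) = 13/40
Combined rate = 13/40 job per hour
Time together = 1 / (13/40) = 40/13 hours

40/13


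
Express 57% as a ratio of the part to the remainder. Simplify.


Part = 57%, Remainder = 43%
Ratio = 57:43
GCD(57, 43) = 1
Simplify: 57:43 = 57:43

57:43


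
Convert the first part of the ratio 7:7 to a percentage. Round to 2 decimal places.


Total parts = 7 + 7 = 14
First part fraction = 7/14
Percentage = (7/14) * 100
= 0.5 * 100
= 50.00%

50.00


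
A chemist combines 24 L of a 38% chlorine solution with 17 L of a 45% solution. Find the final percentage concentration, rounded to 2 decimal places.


Solute in mixture 1 = 38% of 24 L = 24*38/100 = 228/25 L
Solute in mixture 2 = 45% of 17 L = 17*45/100 = 153/20 L
Total solute = 228/25 + 153/20 = 1677/100 L
Total volume = 24 + 17 = 41 L
Final concentration = 1677/100/41 * 100 = 40.90%

40.90


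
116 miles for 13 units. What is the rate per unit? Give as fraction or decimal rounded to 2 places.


Total miles = 116
Number of units = 13
Unit rate = 116 / 13
= 8.92 miles per unit

8.92


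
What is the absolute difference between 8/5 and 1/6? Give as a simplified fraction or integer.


Simplify: 8/5 = 8/5 and 1/6 = 1/6
Find common denominator: LCD = 30
Convert: 48/30 and 5/30
Difference = |48 - 5|/30 = 43/30
Simplified = 43/30

43/30


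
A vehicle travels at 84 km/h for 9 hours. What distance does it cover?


Using distance = speed * time
Speed = 84 km/h
Time = 9 hours
Distance = 84 * 9
= 756 km

756


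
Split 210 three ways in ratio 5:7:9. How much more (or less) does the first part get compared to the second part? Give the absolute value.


Total parts = 5 + 7 + 9 = 21
Value per part = 210 / 21 = 10
Shares: 5*10=50, 7*10=70, 9*10=90
First share = 50, second share = 70
Difference = |50 - 70| = 20

20


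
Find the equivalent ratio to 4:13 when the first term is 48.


Original ratio: 4:13
First term target: 48
Scale factor = 48 / 4 = 12
Multiply second term: 13 * 12 = 156
Equivalent ratio = 48:156

48:156


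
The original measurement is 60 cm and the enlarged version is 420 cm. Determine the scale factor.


Original length = 60 cm
Scaled length = 420 cm
Scale factor = 420 / 60
= 7

7


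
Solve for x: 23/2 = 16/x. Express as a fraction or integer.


Setting up: 23/2 = 16/x
Cross multiply: 23 * x = 2 * 16
23x = 32
x = 32/23
x = 32/23

32/23


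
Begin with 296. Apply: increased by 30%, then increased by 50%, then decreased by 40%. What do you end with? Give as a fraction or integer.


Start: 296
Step 1: increase by 30% => multiply by 130/100
  296 * 130/100 = 1924/5
Step 2: increase by 50% => multiply by 150/100
  1924/5 * 150/100 = 2886/5
Step 3: decrease by 40% => multiply by 60/100
  2886/5 * 60/100 = 8658/25
Final value = 8658/25

8658/25


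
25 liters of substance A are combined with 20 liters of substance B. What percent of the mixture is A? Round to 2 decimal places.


Volume of A = 25 L
Volume of B = 20 L
Total volume = 25 + 20 = 45 L
Percentage of A = (25/45) * 100
= 55.56%

55.56


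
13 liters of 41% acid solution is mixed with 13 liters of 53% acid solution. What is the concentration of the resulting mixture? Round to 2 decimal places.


Solute in mixture 1 = 41% of 13 L = 13*41/100 = 533/100 L
Solute in mixture 2 = 53% of 13 L = 13*53/100 = 689/100 L
Total solute = 533/100 + 689/100 = 611/50 L
Total volume = 13 + 13 = 26 L
Final concentration = 611/50/26 * 100 = 47.00%

47.00


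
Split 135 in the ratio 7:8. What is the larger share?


Total parts = 7 + 8 = 15
Value per part = 135 / 15 = 9
First share = 7 * 9 = 63
Second share = 8 * 9 = 72
Larger share = 72

72


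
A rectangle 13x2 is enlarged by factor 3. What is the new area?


Original dimensions: 13 x 2
Enlargement factor = 3
New width = 13 * 3 = 39
New height = 2 * 3 = 6
New area = 39 * 6 = 234

234


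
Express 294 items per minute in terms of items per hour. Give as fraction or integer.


Converting from per minute to per hour
Rate = 294 items per minute
Multiply by 60: 294 * 60
= 17640 items per hour

17640


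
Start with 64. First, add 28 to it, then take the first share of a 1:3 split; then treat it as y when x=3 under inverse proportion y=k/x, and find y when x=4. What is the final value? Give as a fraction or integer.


Start with 64.
Step 1: Add 28: 64+28=92; split 1:3 first = 92*1/4 = 23
Step 2: Inverse prop: k = (23)*3; new y = k/4 = 23*3/4 = 69/4
Final result = 69/4

69/4


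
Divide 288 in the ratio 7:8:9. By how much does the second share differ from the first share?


Total parts = 7 + 8 + 9 = 24
Value per part = 288 / 24 = 12
Shares: 7*12=84, 8*12=96, 9*12=108
Second share = 96, first share = 84
Difference = |96 - 84| = 12

12


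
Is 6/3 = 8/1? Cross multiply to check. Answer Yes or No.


Cross multiply to check 6/3 = 8/1
Left cross product: 6 * 1 = 6
Right cross product: 3 * 8 = 24
6 != 24
Not equal, so proportions differ => No

No


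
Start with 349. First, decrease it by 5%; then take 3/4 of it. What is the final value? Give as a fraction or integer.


Start with 349.
Step 1: Decrease by 5%: 349 * 95/100 = 6631/20
Step 2: Take 3/4: 6631/20 * 3/4 = 19893/80
Final result = 19893/80

19893/80


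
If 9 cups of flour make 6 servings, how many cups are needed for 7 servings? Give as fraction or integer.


Original: 9 cups for 6 servings
Target servings = 7
Scaling factor = 7/6
New amount = 9 * 7/6
= 63/6
= 21/2 cups

21/2


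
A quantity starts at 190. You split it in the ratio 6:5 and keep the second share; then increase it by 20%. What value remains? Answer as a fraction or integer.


Start with 190.
Step 1: Split 6:5, second share = 190 * 5/11 = 950/11
Step 2: Increase by 20%: 950/11 * 120/100 = 1140/11
Final result = 1140/11

1140/11


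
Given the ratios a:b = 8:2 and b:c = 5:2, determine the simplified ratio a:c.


Given a:b = 8:2 and b:c = 5:2
Make b consistent. Multiply first ratio by 5: a:b = 40:10
Multiply second ratio by 2: b:c = 10:4
Now b = 10 in both, so a:b:c = 40:10:4
Therefore a:c = 40:4
Simplify by GCD: a:c = 10:1

10:1


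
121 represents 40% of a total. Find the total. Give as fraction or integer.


Given: 121 is 40% of the whole
Set up: 121 = 40/100 * whole
whole = 121 * 100 / 40
whole = 12100 / 40
whole = 605/2

605/2


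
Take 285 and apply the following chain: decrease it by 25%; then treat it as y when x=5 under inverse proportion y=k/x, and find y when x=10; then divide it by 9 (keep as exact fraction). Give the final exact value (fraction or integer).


Start with 285.
Step 1: Decrease by 25%: 285 * 75/100 = 855/4
Step 2: Inverse prop: k = (855/4)*5; new y = k/10 = 855/4*5/10 = 855/8
Step 3: Divide by 9: 855/8 / 9 = 95/8
Final result = 95/8

95/8


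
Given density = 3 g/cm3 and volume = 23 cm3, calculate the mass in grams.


Using mass = density * volume
Density = 3 g/cm3
Volume = 23 cm3
Mass = 3 * 23
= 69 g

69


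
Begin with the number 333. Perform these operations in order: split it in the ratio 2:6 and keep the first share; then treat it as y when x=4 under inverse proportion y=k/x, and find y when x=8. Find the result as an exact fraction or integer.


Start with 333.
Step 1: Split 2:6, first share = 333 * 2/8 = 333/4
Step 2: Inverse prop: k = (333/4)*4; new y = k/8 = 333/4*4/8 = 333/8
Final result = 333/8

333/8


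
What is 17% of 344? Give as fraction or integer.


Compute 17% of 344
Convert percentage: 17% = 17/100
Multiply: 344 * 17/100
= 5848/100
= 1462/25

1462/25


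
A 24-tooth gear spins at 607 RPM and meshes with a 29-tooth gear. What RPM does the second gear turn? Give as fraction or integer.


Gear ratio: teeth_A * RPM_A = teeth_B * RPM_B
24 * 607 = 29 * RPM_B
14568 = 29 * RPM_B
RPM_B = 14568 / 29
RPM_B = 14568/29

14568/29


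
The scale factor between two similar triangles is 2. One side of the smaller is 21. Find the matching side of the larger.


Similar triangles have proportional sides
Scale factor = 2
Smaller side = 21
Corresponding larger side = 21 * 2
= 42

42


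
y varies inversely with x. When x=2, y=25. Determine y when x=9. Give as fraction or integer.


Inverse proportion: y = k/x
Find k: k = 2 * 25 = 50
Compute y at x=9: y = 50/9
y = 50/9

50/9


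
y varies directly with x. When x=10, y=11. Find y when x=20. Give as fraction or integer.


Direct proportion: y = kx
Find k: k = 11/10 = 11/10
Compute y at x=20: y = 11/10 * 20
y = 22

22


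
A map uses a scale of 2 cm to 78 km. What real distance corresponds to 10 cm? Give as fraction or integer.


Map scale: 2 cm = 78 km
Measured distance on map = 10 cm
Set up proportion: 10 * 78 / 2
= 780 / 2
= 390 km

390


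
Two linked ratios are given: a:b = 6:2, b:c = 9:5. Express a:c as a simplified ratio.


Given a:b = 6:2 and b:c = 9:5
Make b consistent. Multiply first ratio by 9: a:b = 54:18
Multiply second ratio by 2: b:c = 18:10
Now b = 18 in both, so a:b:c = 54:18:10
Therefore a:c = 54:10
Simplify by GCD: a:c = 27:5

27:5


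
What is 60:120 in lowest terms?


Find GCD(60, 120)
GCD = 60
Divide both by 60: 60/60 = 1, 120/60 = 2
Simplified ratio = 1:2

1:2


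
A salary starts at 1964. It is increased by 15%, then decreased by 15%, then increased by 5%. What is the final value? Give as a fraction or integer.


Start: 1964
Step 1: increase by 15% => multiply by 115/100
  1964 * 115/100 = 11293/5
Step 2: decrease by 15% => multiply by 85/100
  11293/5 * 85/100 = 191981/100
Step 3: increase by 5% => multiply by 105/100
  191981/100 * 105/100 = 4031601/2000
Final value = 4031601/2000

4031601/2000


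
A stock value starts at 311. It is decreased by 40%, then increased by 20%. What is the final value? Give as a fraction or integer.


Start: 311
Step 1: decrease by 40% => multiply by 60/100
  311 * 60/100 = 933/5
Step 2: increase by 20% => multiply by 120/100
  933/5 * 120/100 = 5598/25
Final value = 5598/25

5598/25


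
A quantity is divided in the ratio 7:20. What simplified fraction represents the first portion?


Total parts = 7 + 20 = 27
First part fraction = 7/27
Simplify: 7/27 = 7/27

7/27


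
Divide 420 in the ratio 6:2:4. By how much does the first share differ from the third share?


Total parts = 6 + 2 + 4 = 12
Value per part = 420 / 12 = 35
Shares: 6*35=210, 2*35=70, 4*35=140
First share = 210, third share = 140
Difference = |210 - 140| = 70

70


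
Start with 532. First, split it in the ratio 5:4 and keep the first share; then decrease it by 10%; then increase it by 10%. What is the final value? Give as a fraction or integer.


Start with 532.
Step 1: Split 5:4, first share = 532 * 5/9 = 2660/9
Step 2: Decrease by 10%: 2660/9 * 90/100 = 266
Step 3: Increase by 10%: 266 * 110/100 = 1463/5
Final result = 1463/5

1463/5


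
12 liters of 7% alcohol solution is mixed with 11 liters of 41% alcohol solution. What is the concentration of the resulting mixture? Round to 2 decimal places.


Solute in mixture 1 = 7% of 12 L = 12*7/100 = 21/25 L
Solute in mixture 2 = 41% of 11 L = 11*41/100 = 451/100 L
Total solute = 21/25 + 451/100 = 107/20 L
Total volume = 12 + 11 = 23 L
Final concentration = 107/20/23 * 100 = 23.26%

23.26


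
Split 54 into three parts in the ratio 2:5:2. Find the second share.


Ratio = 2:5:2
Total parts = 2 + 5 + 2 = 9
Value per part = 54 / 9 = 6
First share = 2 * 6 = 12
Middle share = 5 * 6 = 30
Third share = 2 * 6 = 12

30


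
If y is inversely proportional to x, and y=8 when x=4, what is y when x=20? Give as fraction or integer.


Inverse proportion: y = k/x
Find k: k = 4 * 8 = 32
Compute y at x=20: y = 32/20
y = 8/5

8/5


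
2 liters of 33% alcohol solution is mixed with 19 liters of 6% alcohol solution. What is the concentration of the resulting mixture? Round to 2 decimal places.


Solute in mixture 1 = 33% of 2 L = 2*33/100 = 33/50 L
Solute in mixture 2 = 6% of 19 L = 19*6/100 = 57/50 L
Total solute = 33/50 + 57/50 = 9/5 L
Total volume = 2 + 19 = 21 L
Final concentration = 9/5/21 * 100 = 8.57%

8.57


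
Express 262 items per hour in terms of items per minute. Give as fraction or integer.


Converting from per hour to per minute
Rate = 262 items per hour
Divide by 60: 262/60
= 131/30 items per minute

131/30


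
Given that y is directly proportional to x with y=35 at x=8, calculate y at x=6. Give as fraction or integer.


Direct proportion: y = kx
Find k: k = 35/8 = 35/8
Compute y at x=6: y = 35/8 * 6
y = 105/4

105/4


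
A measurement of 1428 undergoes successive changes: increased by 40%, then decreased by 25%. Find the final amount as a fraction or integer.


Start: 1428
Step 1: increase by 40% => multiply by 140/100
  1428 * 140/100 = 9996/5
Step 2: decrease by 25% => multiply by 75/100
  9996/5 * 75/100 = 7497/5
Final value = 7497/5

7497/5


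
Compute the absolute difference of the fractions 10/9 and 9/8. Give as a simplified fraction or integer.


Simplify: 10/9 = 10/9 and 9/8 = 9/8
Find common denominator: LCD = 72
Convert: 80/72 and 81/72
Difference = |80 - 81|/72 = 1/72
Simplified = 1/72

1/72


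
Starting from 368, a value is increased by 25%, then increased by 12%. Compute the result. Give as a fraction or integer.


Start: 368
Step 1: increase by 25% => multiply by 125/100
  368 * 125/100 = 460
Step 2: increase by 12% => multiply by 112/100
  460 * 112/100 = 2576/5
Final value = 2576/5

2576/5


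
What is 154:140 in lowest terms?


Find GCD(154, 140)
GCD = 14
Divide both by 14: 154/14 = 11, 140/14 = 10
Simplified ratio = 11:10

11:10


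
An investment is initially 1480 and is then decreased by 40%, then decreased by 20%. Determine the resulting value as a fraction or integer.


Start: 1480
Step 1: decrease by 40% => multiply by 60/100
  1480 * 60/100 = 888
Step 2: decrease by 20% => multiply by 80/100
  888 * 80/100 = 3552/5
Final value = 3552/5

3552/5


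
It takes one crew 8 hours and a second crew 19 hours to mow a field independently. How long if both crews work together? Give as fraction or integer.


Rate of A = 1/8 job per hour
Rate of B = 1/19 job per hour
Combined rate = 1/8 + 1/19
Find common denominator: (19 + 8)/(8*19) = 27/152
Combined rate = 27/152 job per hour
Time together = 1 / (27/152) = 152/27 hours

152/27


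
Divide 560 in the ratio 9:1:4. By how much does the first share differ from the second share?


Total parts = 9 + 1 + 4 = 14
Value per part = 560 / 14 = 40
Shares: 9*40=360, 1*40=40, 4*40=160
First share = 360, second share = 40
Difference = |360 - 40| = 320

320


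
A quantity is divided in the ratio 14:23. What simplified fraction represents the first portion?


Total parts = 14 + 23 = 37
First part fraction = 14/37
Simplify: 14/37 = 14/37

14/37


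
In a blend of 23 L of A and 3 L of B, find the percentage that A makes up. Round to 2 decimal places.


Volume of A = 23 L
Volume of B = 3 L
Total volume = 23 + 3 = 26 L
Percentage of A = (23/26) * 100
= 88.46%

88.46


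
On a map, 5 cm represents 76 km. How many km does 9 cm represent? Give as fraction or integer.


Map scale: 5 cm = 76 km
Measured distance on map = 9 cm
Set up proportion: 9 * 76 / 5
= 684 / 5
= 684/5 km

684/5


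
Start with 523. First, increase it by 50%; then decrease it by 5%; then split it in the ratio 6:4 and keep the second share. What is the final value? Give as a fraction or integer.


Start with 523.
Step 1: Increase by 50%: 523 * 150/100 = 1569/2
Step 2: Decrease by 5%: 1569/2 * 95/100 = 29811/40
Step 3: Split 6:4, second share = 29811/40 * 4/10 = 29811/100
Final result = 29811/100

29811/100


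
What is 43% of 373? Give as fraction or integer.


Compute 43% of 373
Convert percentage: 43% = 43/100
Multiply: 373 * 43/100
= 16039/100
= 16039/100

16039/100


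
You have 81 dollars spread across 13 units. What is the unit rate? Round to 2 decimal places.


Total dollars = 81
Number of units = 13
Unit rate = 81 / 13
= 6.23 dollars per unit

6.23


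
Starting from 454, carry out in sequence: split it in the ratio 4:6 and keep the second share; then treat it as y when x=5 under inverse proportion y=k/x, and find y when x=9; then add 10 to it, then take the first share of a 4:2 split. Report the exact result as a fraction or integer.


Start with 454.
Step 1: Split 4:6, second share = 454 * 6/10 = 1362/5
Step 2: Inverse prop: k = (1362/5)*5; new y = k/9 = 1362/5*5/9 = 454/3
Step 3: Add 10: 454/3+10=484/3; split 4:2 first = 484/3*4/6 = 968/9
Final result = 968/9

968/9


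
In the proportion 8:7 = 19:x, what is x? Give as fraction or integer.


Setting up: 8/7 = 19/x
Cross multiply: 8 * x = 7 * 19
8x = 133
x = 133/8
x = 133/8

133/8


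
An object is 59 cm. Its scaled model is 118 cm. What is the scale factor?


Original length = 59 cm
Scaled length = 118 cm
Scale factor = 118 / 59
= 2

2


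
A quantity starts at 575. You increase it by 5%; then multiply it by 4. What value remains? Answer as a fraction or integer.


Start with 575.
Step 1: Increase by 5%: 575 * 105/100 = 2415/4
Step 2: Multiply by 4: 2415/4 * 4 = 2415
Final result = 2415

2415


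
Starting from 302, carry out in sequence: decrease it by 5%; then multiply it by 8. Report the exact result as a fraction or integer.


Start with 302.
Step 1: Decrease by 5%: 302 * 95/100 = 2869/10
Step 2: Multiply by 8: 2869/10 * 8 = 11476/5
Final result = 11476/5

11476/5


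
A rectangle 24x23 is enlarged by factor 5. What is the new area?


Original dimensions: 24 x 23
Enlargement factor = 5
New width = 24 * 5 = 120
New height = 23 * 5 = 115
New area = 120 * 115 = 13800

13800


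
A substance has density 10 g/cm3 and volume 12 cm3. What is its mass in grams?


Using mass = density * volume
Density = 10 g/cm3
Volume = 12 cm3
Mass = 10 * 12
= 120 g

120


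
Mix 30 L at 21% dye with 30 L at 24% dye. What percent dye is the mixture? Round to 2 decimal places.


Solute in mixture 1 = 21% of 30 L = 30*21/100 = 63/10 L
Solute in mixture 2 = 24% of 30 L = 30*24/100 = 36/5 L
Total solute = 63/10 + 36/5 = 27/2 L
Total volume = 30 + 30 = 60 L
Final concentration = 27/2/60 * 100 = 22.50%

22.50


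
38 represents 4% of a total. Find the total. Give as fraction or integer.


Given: 38 is 4% of the whole
Set up: 38 = 4/100 * whole
whole = 38 * 100 / 4
whole = 3800 / 4
whole = 950

950


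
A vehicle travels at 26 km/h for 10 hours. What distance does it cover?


Using distance = speed * time
Speed = 26 km/h
Time = 10 hours
Distance = 26 * 10
= 260 km

260


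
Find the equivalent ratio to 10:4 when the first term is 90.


Original ratio: 10:4
First term target: 90
Scale factor = 90 / 10 = 9
Multiply second term: 4 * 9 = 36
Equivalent ratio = 90:36

90:36


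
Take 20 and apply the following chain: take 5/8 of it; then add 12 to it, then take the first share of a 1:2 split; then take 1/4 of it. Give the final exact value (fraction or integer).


Start with 20.
Step 1: Take 5/8: 20 * 5/8 = 25/2
Step 2: Add 12: 25/2+12=49/2; split 1:2 first = 49/2*1/3 = 49/6
Step 3: Take 1/4: 49/6 * 1/4 = 49/24
Final result = 49/24

49/24


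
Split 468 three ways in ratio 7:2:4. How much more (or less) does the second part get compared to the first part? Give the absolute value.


Total parts = 7 + 2 + 4 = 13
Value per part = 468 / 13 = 36
Shares: 7*36=252, 2*36=72, 4*36=144
Second share = 72, first share = 252
Difference = |72 - 252| = 180

180


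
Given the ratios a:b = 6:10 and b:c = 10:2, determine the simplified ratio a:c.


Given a:b = 6:10 and b:c = 10:2
Make b consistent. Multiply first ratio by 10: a:b = 60:100
Multiply second ratio by 10: b:c = 100:20
Now b = 100 in both, so a:b:c = 60:100:20
Therefore a:c = 60:20
Simplify by GCD: a:c = 3:1

3:1


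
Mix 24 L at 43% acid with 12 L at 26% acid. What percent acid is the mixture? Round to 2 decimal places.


Solute in mixture 1 = 43% of 24 L = 24*43/100 = 258/25 L
Solute in mixture 2 = 26% of 12 L = 12*26/100 = 78/25 L
Total solute = 258/25 + 78/25 = 336/25 L
Total volume = 24 + 12 = 36 L
Final concentration = 336/25/36 * 100 = 37.33%

37.33


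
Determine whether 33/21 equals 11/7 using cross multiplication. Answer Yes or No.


Cross multiply to check 33/21 = 11/7
Left cross product: 33 * 7 = 231
Right cross product: 21 * 11 = 231
231 = 231
Equal, so proportions match => Yes

Yes


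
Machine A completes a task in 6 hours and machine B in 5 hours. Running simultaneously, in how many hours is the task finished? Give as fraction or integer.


Rate of A = 1/6 job per hour
Rate of B = 1/5 job per hour
Combined rate = 1/6 + 1/5
Find common denominator: (5 + 6)/(6*5) = 11/30
Combined rate = 11/30 job per hour
Time together = 1 / (11/30) = 30/11 hours

30/11


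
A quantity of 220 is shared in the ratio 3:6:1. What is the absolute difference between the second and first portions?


Total parts = 3 + 6 + 1 = 10
Value per part = 220 / 10 = 22
Shares: 3*22=66, 6*22=132, 1*22=22
Second share = 132, first share = 66
Difference = |132 - 66| = 66

66


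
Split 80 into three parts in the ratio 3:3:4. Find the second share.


Ratio = 3:3:4
Total parts = 3 + 3 + 4 = 10
Value per part = 80 / 10 = 8
First share = 3 * 8 = 24
Middle share = 3 * 8 = 24
Third share = 4 * 8 = 32

24


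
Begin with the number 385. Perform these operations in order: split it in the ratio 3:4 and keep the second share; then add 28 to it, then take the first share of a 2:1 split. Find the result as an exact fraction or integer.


Start with 385.
Step 1: Split 3:4, second share = 385 * 4/7 = 220
Step 2: Add 28: 220+28=248; split 2:1 first = 248*2/3 = 496/3
Final result = 496/3

496/3


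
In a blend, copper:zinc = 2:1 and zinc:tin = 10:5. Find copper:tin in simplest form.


Given a:b = 2:1 and b:c = 10:5
Make b consistent. Multiply first ratio by 10: a:b = 20:10
Multiply second ratio by 1: b:c = 10:5
Now b = 10 in both, so a:b:c = 20:10:5
Therefore a:c = 20:5
Simplify by GCD: a:c = 4:1

4:1


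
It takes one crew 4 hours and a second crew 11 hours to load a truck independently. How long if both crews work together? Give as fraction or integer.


Rate of A = 1/4 job per hour
Rate of B = 1/11 job per hour
Combined rate = 1/4 + 1/11
Find common denominator: (11 + 4)/(4*11) = 15/44
Combined rate = 15/44 job per hour
Time together = 1 / (15/44) = 44/15 hours

44/15


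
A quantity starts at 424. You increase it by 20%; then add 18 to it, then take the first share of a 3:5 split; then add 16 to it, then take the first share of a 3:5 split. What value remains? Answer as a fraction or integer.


Start with 424.
Step 1: Increase by 20%: 424 * 120/100 = 2544/5
Step 2: Add 18: 2544/5+18=2634/5; split 3:5 first = 2634/5*3/8 = 3951/20
Step 3: Add 16: 3951/20+16=4271/20; split 3:5 first = 4271/20*3/8 = 12813/160
Final result = 12813/160

12813/160


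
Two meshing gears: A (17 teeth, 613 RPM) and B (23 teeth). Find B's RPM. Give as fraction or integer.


Gear ratio: teeth_A * RPM_A = teeth_B * RPM_B
17 * 613 = 23 * RPM_B
10421 = 23 * RPM_B
RPM_B = 10421 / 23
RPM_B = 10421/23

10421/23


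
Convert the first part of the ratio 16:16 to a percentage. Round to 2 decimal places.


Total parts = 16 + 16 = 32
First part fraction = 16/32
Percentage = (16/32) * 100
= 0.5 * 100
= 50.00%

50.00


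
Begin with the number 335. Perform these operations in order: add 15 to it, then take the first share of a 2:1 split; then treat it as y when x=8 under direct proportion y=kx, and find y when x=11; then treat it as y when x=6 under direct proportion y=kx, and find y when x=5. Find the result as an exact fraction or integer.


Start with 335.
Step 1: Add 15: 335+15=350; split 2:1 first = 350*2/3 = 700/3
Step 2: Direct prop: k = (700/3)/8; new y = k*11 = 700/3*11/8 = 1925/6
Step 3: Direct prop: k = (1925/6)/6; new y = k*5 = 1925/6*5/6 = 9625/36
Final result = 9625/36

9625/36


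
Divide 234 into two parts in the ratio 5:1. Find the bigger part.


Total parts = 5 + 1 = 6
Value per part = 234 / 6 = 39
First share = 5 * 39 = 195
Second share = 1 * 39 = 39
Larger share = 195

195


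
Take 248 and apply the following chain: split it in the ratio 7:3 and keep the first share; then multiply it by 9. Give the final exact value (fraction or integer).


Start with 248.
Step 1: Split 7:3, first share = 248 * 7/10 = 868/5
Step 2: Multiply by 9: 868/5 * 9 = 7812/5
Final result = 7812/5

7812/5


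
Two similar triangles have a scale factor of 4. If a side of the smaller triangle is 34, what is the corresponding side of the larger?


Similar triangles have proportional sides
Scale factor = 4
Smaller side = 34
Corresponding larger side = 34 * 4
= 136

136


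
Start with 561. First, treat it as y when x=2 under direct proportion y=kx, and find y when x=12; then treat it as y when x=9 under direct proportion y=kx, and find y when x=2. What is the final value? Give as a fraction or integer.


Start with 561.
Step 1: Direct prop: k = (561)/2; new y = k*12 = 561*12/2 = 3366
Step 2: Direct prop: k = (3366)/9; new y = k*2 = 3366*2/9 = 748
Final result = 748

748


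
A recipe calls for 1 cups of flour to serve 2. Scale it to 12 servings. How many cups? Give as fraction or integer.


Original: 1 cups for 2 servings
Target servings = 12
Scaling factor = 12/2
New amount = 1 * 12/2
= 12/2
= 6 cups

6


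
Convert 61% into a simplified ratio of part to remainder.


Part = 61%, Remainder = 39%
Ratio = 61:39
GCD(61, 39) = 1
Simplify: 61:39 = 61:39

61:39


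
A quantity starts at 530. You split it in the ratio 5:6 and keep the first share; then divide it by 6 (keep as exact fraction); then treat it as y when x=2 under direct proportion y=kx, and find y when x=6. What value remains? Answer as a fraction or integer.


Start with 530.
Step 1: Split 5:6, first share = 530 * 5/11 = 2650/11
Step 2: Divide by 6: 2650/11 / 6 = 1325/33
Step 3: Direct prop: k = (1325/33)/2; new y = k*6 = 1325/33*6/2 = 1325/11
Final result = 1325/11

1325/11


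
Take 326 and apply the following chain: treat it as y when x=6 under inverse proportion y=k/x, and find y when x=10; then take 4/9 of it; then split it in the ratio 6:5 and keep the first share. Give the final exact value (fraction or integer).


Start with 326.
Step 1: Inverse prop: k = (326)*6; new y = k/10 = 326*6/10 = 978/5
Step 2: Take 4/9: 978/5 * 4/9 = 1304/15
Step 3: Split 6:5, first share = 1304/15 * 6/11 = 2608/55
Final result = 2608/55

2608/55


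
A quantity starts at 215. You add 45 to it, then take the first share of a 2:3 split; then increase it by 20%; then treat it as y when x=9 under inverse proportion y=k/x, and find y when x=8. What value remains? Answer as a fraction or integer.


Start with 215.
Step 1: Add 45: 215+45=260; split 2:3 first = 260*2/5 = 104
Step 2: Increase by 20%: 104 * 120/100 = 624/5
Step 3: Inverse prop: k = (624/5)*9; new y = k/8 = 624/5*9/8 = 702/5
Final result = 702/5

702/5


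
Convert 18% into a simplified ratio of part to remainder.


Part = 18%, Remainder = 82%
Ratio = 18:82
GCD(18, 82) = 2
Simplify: 9:41 = 9:41

9:41


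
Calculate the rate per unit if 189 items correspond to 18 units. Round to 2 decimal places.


Total items = 189
Number of units = 18
Unit rate = 189 / 18
= 10.50 items per unit

10.50


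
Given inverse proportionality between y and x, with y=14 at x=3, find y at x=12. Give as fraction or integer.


Inverse proportion: y = k/x
Find k: k = 3 * 14 = 42
Compute y at x=12: y = 42/12
y = 7/2

7/2


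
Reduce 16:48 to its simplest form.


Find GCD(16, 48)
GCD = 16
Divide both by 16: 16/16 = 1, 48/16 = 3
Simplified ratio = 1:3

1:3


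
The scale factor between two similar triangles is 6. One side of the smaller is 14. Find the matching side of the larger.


Similar triangles have proportional sides
Scale factor = 6
Smaller side = 14
Corresponding larger side = 14 * 6
= 84

84


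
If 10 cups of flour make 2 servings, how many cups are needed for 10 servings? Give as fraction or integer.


Original: 10 cups for 2 servings
Target servings = 10
Scaling factor = 10/2
New amount = 10 * 10/2
= 100/2
= 50 cups

50


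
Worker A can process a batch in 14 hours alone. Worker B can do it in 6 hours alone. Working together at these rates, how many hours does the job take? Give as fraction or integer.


Rate of A = 1/14 job per hour
Rate of B = 1/6 job per hour
Combined rate = 1/14 + 1/6
Find common denominator: (6 + 14)/(14*6) = 20/84
Combined rate = 5/21 job per hour
Time together = 1 / (5/21) = 21/5 hours

21/5


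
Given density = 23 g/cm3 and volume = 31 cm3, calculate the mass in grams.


Using mass = density * volume
Density = 23 g/cm3
Volume = 31 cm3
Mass = 23 * 31
= 713 g

713


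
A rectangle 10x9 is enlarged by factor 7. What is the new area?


Original dimensions: 10 x 9
Enlargement factor = 7
New width = 10 * 7 = 70
New height = 9 * 7 = 63
New area = 70 * 63 = 4410

4410


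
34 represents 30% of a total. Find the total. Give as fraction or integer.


Given: 34 is 30% of the whole
Set up: 34 = 30/100 * whole
whole = 34 * 100 / 30
whole = 3400 / 30
whole = 340/3

340/3


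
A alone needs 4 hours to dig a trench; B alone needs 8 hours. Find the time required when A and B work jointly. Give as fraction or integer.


Rate of A = 1/4 job per hour
Rate of B = 1/8 job per hour
Combined rate = 1/4 + 1/8
Find common denominator: (8 + 4)/(4*8) = 12/32
Combined rate = 3/8 job per hour
Time together = 1 / (3/8) = 8/3 hours

8/3


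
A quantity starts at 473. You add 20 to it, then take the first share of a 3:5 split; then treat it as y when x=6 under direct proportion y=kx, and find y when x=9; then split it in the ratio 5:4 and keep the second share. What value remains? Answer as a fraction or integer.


Start with 473.
Step 1: Add 20: 473+20=493; split 3:5 first = 493*3/8 = 1479/8
Step 2: Direct prop: k = (1479/8)/6; new y = k*9 = 1479/8*9/6 = 4437/16
Step 3: Split 5:4, second share = 4437/16 * 4/9 = 493/4
Final result = 493/4

493/4


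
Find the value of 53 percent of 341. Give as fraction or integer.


Compute 53% of 341
Convert percentage: 53% = 53/100
Multiply: 341 * 53/100
= 18073/100
= 18073/100

18073/100


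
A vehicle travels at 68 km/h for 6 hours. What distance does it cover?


Using distance = speed * time
Speed = 68 km/h
Time = 6 hours
Distance = 68 * 6
= 408 km

408


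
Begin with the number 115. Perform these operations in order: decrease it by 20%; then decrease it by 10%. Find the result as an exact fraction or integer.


Start with 115.
Step 1: Decrease by 20%: 115 * 80/100 = 92
Step 2: Decrease by 10%: 92 * 90/100 = 414/5
Final result = 414/5

414/5


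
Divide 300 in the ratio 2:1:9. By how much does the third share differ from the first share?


Total parts = 2 + 1 + 9 = 12
Value per part = 300 / 12 = 25
Shares: 2*25=50, 1*25=25, 9*25=225
Third share = 225, first share = 50
Difference = |225 - 50| = 175

175


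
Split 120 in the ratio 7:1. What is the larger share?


Total parts = 7 + 1 = 8
Value per part = 120 / 8 = 15
First share = 7 * 15 = 105
Second share = 1 * 15 = 15
Larger share = 105

105


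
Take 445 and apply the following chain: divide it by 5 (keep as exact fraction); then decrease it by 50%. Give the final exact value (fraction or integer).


Start with 445.
Step 1: Divide by 5: 445 / 5 = 89
Step 2: Decrease by 50%: 89 * 50/100 = 89/2
Final result = 89/2

89/2


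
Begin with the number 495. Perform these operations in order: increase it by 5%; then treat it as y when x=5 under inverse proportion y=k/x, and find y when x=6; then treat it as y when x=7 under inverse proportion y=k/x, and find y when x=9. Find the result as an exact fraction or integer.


Start with 495.
Step 1: Increase by 5%: 495 * 105/100 = 2079/4
Step 2: Inverse prop: k = (2079/4)*5; new y = k/6 = 2079/4*5/6 = 3465/8
Step 3: Inverse prop: k = (3465/8)*7; new y = k/9 = 3465/8*7/9 = 2695/8
Final result = 2695/8

2695/8


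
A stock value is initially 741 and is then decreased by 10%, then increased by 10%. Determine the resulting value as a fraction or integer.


Start: 741
Step 1: decrease by 10% => multiply by 90/100
  741 * 90/100 = 6669/10
Step 2: increase by 10% => multiply by 110/100
  6669/10 * 110/100 = 73359/100
Final value = 73359/100

73359/100
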